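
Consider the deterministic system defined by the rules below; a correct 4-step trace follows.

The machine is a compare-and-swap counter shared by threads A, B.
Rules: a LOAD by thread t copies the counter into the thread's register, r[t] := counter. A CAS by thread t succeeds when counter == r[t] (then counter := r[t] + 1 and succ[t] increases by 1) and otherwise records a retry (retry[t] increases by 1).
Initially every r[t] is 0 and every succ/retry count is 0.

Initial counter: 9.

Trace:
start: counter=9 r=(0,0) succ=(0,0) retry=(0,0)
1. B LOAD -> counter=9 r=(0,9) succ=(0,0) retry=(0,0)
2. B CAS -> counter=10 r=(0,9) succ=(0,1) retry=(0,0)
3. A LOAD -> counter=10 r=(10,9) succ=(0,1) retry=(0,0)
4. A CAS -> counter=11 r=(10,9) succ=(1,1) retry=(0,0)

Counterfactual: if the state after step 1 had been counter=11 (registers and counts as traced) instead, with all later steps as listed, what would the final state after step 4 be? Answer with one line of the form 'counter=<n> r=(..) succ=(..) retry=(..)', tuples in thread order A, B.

state after step 1 := counter=11 r=(0,9) succ=(0,0) retry=(0,0)
2. B CAS -> counter=11 r=(0,9) succ=(0,0) retry=(0,1)
3. A LOAD -> counter=11 r=(11,9) succ=(0,0) retry=(0,1)
4. A CAS -> counter=12 r=(11,9) succ=(1,0) retry=(0,1)

counter=12 r=(11,9) succ=(1,0) retry=(0,1)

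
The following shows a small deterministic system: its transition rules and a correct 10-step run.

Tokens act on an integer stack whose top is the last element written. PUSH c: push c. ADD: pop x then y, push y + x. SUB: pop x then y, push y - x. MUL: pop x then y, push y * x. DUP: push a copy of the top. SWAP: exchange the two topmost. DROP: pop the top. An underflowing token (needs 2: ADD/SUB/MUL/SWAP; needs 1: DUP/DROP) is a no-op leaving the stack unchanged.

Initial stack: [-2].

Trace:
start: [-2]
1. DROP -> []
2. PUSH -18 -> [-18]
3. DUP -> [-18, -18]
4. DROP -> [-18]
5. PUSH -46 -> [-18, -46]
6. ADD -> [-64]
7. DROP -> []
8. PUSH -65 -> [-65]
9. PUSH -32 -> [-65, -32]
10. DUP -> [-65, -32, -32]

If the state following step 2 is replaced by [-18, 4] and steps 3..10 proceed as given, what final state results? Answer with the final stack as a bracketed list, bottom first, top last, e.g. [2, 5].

[-18, -65, -32, -32]

state after step 2 := [-18, 4]
3. DUP -> [-18, 4, 4]
4. DROP -> [-18, 4]
5. PUSH -46 -> [-18, 4, -46]
6. ADD -> [-18, -42]
7. DROP -> [-18]
8. PUSH -65 -> [-18, -65]
9. PUSH -32 -> [-18, -65, -32]
10. DUP -> [-18, -65, -32, -32]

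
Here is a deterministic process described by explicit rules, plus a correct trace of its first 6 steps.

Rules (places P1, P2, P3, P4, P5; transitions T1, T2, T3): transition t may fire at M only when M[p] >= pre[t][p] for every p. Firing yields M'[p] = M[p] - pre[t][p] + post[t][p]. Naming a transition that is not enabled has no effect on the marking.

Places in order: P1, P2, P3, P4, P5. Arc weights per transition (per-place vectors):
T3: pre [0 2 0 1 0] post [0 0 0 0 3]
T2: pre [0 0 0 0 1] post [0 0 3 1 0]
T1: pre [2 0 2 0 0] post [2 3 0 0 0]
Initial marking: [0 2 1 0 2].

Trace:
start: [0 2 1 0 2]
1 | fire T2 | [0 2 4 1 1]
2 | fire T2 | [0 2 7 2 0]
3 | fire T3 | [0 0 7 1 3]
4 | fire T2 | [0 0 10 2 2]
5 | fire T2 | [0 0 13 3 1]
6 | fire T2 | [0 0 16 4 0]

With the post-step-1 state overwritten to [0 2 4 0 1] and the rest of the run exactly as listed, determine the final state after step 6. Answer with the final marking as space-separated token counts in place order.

state after step 1 := [0 2 4 0 1]
2 | fire T2 | [0 2 7 1 0]
3 | fire T3 | [0 0 7 0 3]
4 | fire T2 | [0 0 10 1 2]
5 | fire T2 | [0 0 13 2 1]
6 | fire T2 | [0 0 16 3 0]

0 0 16 3 0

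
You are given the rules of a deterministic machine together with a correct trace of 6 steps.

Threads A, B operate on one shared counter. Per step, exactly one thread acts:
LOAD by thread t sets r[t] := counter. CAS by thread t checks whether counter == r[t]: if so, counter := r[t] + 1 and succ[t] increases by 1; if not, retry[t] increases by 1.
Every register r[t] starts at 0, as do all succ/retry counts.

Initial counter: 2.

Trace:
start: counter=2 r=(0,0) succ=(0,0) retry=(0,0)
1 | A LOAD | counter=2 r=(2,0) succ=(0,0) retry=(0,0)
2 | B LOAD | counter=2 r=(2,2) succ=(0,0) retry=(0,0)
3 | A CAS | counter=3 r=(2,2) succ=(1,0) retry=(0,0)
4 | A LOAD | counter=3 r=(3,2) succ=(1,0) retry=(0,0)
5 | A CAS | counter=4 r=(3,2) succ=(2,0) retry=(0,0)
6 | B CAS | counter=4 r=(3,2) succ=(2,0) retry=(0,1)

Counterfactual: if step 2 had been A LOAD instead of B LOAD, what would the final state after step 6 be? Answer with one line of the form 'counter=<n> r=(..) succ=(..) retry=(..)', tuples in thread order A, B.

counter=4 r=(3,0) succ=(2,0) retry=(0,1)

(re-executing from step 2 with the substitution; state before step 2: counter=2 r=(2,0) succ=(0,0) retry=(0,0))
2 | A LOAD | counter=2 r=(2,0) succ=(0,0) retry=(0,0)
3 | A CAS | counter=3 r=(2,0) succ=(1,0) retry=(0,0)
4 | A LOAD | counter=3 r=(3,0) succ=(1,0) retry=(0,0)
5 | A CAS | counter=4 r=(3,0) succ=(2,0) retry=(0,0)
6 | B CAS | counter=4 r=(3,0) succ=(2,0) retry=(0,1)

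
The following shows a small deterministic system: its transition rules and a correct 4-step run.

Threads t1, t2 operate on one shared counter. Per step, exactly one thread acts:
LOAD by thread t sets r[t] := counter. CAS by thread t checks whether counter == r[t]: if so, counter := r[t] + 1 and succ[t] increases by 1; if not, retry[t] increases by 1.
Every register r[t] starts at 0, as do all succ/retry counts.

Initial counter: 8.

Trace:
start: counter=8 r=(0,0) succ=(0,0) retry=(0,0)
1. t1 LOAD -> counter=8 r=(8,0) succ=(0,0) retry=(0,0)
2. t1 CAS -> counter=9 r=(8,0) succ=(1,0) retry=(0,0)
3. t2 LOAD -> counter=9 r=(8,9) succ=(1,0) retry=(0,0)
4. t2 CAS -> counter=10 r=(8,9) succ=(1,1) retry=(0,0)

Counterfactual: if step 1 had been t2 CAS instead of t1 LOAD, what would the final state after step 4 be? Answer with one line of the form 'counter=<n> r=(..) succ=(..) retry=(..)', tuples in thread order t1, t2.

(re-executing from step 1 with the substitution; state before step 1: counter=8 r=(0,0) succ=(0,0) retry=(0,0))
1. t2 CAS -> counter=8 r=(0,0) succ=(0,0) retry=(0,1)
2. t1 CAS -> counter=8 r=(0,0) succ=(0,0) retry=(1,1)
3. t2 LOAD -> counter=8 r=(0,8) succ=(0,0) retry=(1,1)
4. t2 CAS -> counter=9 r=(0,8) succ=(0,1) retry=(1,1)

counter=9 r=(0,8) succ=(0,1) retry=(1,1)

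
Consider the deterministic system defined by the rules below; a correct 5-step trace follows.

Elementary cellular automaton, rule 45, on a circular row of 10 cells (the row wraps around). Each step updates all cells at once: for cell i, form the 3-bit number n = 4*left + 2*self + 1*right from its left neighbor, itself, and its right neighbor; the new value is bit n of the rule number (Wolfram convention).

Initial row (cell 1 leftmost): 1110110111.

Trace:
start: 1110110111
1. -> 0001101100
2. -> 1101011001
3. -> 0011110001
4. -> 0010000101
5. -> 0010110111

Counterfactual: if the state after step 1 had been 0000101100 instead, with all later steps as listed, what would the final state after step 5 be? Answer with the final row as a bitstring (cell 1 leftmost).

state after step 1 := 0000101100
2. -> 1110111001
3. -> 0001100001
4. -> 0101001101
5. -> 1111001011

1111001011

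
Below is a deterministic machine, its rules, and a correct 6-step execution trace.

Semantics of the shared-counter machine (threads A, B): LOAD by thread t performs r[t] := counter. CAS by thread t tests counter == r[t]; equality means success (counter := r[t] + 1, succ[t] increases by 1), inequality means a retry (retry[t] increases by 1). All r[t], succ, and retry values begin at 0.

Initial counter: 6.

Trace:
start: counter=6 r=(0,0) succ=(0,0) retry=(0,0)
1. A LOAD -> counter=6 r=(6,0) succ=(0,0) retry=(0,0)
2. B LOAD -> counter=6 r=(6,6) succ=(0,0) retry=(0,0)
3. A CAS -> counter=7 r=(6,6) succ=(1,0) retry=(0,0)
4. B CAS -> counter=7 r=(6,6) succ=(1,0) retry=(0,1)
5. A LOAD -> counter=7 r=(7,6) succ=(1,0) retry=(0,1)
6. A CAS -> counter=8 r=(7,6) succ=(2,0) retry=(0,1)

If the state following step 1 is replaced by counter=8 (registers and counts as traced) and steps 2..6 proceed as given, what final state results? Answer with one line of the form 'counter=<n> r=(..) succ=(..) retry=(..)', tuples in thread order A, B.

state after step 1 := counter=8 r=(6,0) succ=(0,0) retry=(0,0)
2. B LOAD -> counter=8 r=(6,8) succ=(0,0) retry=(0,0)
3. A CAS -> counter=8 r=(6,8) succ=(0,0) retry=(1,0)
4. B CAS -> counter=9 r=(6,8) succ=(0,1) retry=(1,0)
5. A LOAD -> counter=9 r=(9,8) succ=(0,1) retry=(1,0)
6. A CAS -> counter=10 r=(9,8) succ=(1,1) retry=(1,0)

counter=10 r=(9,8) succ=(1,1) retry=(1,0)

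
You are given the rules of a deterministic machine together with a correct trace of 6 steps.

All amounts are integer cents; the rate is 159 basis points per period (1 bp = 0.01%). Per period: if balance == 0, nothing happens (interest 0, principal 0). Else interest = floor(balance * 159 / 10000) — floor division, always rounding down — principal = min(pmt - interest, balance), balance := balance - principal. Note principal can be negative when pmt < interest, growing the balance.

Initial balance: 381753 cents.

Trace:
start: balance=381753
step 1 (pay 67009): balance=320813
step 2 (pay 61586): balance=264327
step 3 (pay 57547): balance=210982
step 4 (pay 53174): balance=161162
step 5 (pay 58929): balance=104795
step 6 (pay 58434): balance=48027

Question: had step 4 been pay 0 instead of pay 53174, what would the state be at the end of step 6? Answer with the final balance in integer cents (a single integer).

102905

(re-executing from step 4 with the substitution; state before step 4: balance=210982)
step 4 (pay 0): balance=214336
step 5 (pay 58929): balance=158814
step 6 (pay 58434): balance=102905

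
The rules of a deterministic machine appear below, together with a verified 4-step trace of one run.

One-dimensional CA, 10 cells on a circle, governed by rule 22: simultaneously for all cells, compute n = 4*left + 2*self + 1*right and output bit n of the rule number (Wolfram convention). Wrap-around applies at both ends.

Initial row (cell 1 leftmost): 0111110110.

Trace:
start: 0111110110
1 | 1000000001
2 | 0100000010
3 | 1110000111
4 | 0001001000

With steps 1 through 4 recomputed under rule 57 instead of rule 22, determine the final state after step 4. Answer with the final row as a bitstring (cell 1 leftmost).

(re-executing steps 1..4 under rule 57; state before step 1: 0111110110)
1 | 0100001101
2 | 1011101010
3 | 0110010101
4 | 1101001010

1101001010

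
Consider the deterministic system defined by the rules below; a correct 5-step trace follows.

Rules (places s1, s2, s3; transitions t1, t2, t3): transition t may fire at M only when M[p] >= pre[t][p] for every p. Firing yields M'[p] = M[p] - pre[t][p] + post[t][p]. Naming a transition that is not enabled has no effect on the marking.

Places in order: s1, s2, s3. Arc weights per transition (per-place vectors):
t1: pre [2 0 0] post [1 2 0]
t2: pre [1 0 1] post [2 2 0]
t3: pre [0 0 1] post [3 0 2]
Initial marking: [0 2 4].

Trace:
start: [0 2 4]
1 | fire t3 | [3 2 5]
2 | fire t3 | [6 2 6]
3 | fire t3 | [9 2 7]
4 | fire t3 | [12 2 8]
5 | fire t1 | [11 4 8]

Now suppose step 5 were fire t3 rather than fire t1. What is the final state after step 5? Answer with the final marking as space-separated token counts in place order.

15 2 9

(re-executing from step 5 with the substitution; state before step 5: [12 2 8])
5 | fire t3 | [15 2 9]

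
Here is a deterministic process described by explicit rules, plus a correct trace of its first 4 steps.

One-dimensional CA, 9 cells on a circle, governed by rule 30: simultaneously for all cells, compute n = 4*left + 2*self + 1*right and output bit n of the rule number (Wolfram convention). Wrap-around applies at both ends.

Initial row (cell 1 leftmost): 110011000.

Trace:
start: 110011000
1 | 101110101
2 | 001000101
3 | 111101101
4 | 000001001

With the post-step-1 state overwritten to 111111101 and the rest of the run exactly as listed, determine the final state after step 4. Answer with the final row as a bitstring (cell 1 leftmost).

state after step 1 := 111111101
2 | 000000001
3 | 100000011
4 | 010000110

010000110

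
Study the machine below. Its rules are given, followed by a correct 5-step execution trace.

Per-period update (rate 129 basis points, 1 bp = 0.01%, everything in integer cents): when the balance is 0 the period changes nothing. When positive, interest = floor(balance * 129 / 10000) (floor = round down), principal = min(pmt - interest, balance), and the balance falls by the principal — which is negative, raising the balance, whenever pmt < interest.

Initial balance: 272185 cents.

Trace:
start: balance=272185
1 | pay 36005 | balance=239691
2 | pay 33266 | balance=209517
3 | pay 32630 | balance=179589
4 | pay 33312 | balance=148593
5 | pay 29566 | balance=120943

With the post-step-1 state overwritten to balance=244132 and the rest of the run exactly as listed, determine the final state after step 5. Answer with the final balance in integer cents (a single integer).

state after step 1 := balance=244132
2 | pay 33266 | balance=214015
3 | pay 32630 | balance=184145
4 | pay 33312 | balance=153208
5 | pay 29566 | balance=125618

125618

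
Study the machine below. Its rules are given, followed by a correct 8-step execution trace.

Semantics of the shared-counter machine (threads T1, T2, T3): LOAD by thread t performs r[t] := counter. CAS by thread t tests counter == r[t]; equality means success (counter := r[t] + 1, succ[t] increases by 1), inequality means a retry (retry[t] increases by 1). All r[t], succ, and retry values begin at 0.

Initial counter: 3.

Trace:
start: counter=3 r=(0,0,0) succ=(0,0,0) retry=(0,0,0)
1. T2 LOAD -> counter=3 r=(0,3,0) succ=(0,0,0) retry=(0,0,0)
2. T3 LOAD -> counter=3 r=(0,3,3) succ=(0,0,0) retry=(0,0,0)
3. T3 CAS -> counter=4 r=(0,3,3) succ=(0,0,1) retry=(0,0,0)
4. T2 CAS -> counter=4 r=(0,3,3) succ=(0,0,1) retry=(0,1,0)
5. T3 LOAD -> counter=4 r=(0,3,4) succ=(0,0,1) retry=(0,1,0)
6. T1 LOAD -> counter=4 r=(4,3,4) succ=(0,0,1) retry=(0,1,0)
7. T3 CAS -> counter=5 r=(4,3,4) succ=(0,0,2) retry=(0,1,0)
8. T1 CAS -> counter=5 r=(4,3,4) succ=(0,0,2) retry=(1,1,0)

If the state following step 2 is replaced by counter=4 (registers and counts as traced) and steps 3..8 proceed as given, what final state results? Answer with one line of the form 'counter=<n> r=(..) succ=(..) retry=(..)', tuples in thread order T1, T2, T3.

counter=5 r=(4,3,4) succ=(0,0,1) retry=(1,1,1)

state after step 2 := counter=4 r=(0,3,3) succ=(0,0,0) retry=(0,0,0)
3. T3 CAS -> counter=4 r=(0,3,3) succ=(0,0,0) retry=(0,0,1)
4. T2 CAS -> counter=4 r=(0,3,3) succ=(0,0,0) retry=(0,1,1)
5. T3 LOAD -> counter=4 r=(0,3,4) succ=(0,0,0) retry=(0,1,1)
6. T1 LOAD -> counter=4 r=(4,3,4) succ=(0,0,0) retry=(0,1,1)
7. T3 CAS -> counter=5 r=(4,3,4) succ=(0,0,1) retry=(0,1,1)
8. T1 CAS -> counter=5 r=(4,3,4) succ=(0,0,1) retry=(1,1,1)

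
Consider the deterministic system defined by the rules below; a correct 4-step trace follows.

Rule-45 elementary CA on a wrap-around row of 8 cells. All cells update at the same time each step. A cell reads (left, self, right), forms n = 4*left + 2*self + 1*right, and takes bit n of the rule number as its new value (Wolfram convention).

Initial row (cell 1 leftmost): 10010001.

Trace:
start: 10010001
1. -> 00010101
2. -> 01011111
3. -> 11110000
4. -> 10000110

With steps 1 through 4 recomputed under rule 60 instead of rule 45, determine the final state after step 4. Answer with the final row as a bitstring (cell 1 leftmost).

(re-executing steps 1..4 under rule 60; state before step 1: 10010001)
1. -> 01011001
2. -> 11110101
3. -> 00001111
4. -> 10001000

10001000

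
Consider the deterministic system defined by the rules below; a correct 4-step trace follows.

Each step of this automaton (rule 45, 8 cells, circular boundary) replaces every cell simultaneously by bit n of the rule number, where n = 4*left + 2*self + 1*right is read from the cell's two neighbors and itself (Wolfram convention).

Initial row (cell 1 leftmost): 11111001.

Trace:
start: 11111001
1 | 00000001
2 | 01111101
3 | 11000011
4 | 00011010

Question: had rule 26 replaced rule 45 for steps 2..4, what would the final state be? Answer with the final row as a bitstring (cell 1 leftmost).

10101010

(re-executing steps 2..4 under rule 26; state before step 2: 00000001)
2 | 10000010
3 | 01000100
4 | 10101010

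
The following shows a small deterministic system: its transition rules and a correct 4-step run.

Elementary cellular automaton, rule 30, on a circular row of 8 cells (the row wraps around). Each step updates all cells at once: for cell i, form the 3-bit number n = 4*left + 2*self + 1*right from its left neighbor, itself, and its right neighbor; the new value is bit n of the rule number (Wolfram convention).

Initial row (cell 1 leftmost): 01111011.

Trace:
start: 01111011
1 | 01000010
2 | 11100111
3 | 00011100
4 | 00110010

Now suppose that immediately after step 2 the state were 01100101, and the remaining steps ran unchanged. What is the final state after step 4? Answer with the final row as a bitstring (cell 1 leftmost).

01010001

state after step 2 := 01100101
3 | 01011101
4 | 01010001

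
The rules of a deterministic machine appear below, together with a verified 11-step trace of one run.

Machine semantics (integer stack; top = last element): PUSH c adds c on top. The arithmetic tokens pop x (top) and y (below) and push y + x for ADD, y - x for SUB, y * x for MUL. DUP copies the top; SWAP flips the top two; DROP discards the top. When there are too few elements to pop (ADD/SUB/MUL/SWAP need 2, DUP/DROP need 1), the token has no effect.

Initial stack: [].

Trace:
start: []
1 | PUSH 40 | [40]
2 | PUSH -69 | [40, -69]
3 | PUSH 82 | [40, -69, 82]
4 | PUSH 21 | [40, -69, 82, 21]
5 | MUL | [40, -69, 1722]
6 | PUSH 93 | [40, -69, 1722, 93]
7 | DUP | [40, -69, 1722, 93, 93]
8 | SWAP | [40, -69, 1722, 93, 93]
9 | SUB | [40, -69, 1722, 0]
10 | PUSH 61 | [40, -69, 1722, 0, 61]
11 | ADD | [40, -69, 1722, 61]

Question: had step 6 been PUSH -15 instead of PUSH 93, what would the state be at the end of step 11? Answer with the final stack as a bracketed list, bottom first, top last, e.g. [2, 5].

[40, -69, 1722, 61]

(re-executing from step 6 with the substitution; state before step 6: [40, -69, 1722])
6 | PUSH -15 | [40, -69, 1722, -15]
7 | DUP | [40, -69, 1722, -15, -15]
8 | SWAP | [40, -69, 1722, -15, -15]
9 | SUB | [40, -69, 1722, 0]
10 | PUSH 61 | [40, -69, 1722, 0, 61]
11 | ADD | [40, -69, 1722, 61]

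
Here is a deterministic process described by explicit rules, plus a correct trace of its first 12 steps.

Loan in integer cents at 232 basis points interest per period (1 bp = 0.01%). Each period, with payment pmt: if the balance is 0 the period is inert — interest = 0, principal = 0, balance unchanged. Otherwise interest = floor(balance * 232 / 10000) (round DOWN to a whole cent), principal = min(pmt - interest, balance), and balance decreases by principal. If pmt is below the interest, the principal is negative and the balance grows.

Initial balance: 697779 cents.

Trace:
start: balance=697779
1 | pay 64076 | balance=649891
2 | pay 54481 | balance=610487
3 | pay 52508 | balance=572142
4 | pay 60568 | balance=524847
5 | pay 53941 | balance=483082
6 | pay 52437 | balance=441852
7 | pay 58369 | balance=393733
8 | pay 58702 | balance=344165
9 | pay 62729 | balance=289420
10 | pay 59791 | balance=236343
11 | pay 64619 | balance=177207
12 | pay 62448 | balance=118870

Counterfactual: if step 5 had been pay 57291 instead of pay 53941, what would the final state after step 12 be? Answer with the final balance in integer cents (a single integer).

114938

(re-executing from step 5 with the substitution; state before step 5: balance=524847)
5 | pay 57291 | balance=479732
6 | pay 52437 | balance=438424
7 | pay 58369 | balance=390226
8 | pay 58702 | balance=340577
9 | pay 62729 | balance=285749
10 | pay 59791 | balance=232587
11 | pay 64619 | balance=173364
12 | pay 62448 | balance=114938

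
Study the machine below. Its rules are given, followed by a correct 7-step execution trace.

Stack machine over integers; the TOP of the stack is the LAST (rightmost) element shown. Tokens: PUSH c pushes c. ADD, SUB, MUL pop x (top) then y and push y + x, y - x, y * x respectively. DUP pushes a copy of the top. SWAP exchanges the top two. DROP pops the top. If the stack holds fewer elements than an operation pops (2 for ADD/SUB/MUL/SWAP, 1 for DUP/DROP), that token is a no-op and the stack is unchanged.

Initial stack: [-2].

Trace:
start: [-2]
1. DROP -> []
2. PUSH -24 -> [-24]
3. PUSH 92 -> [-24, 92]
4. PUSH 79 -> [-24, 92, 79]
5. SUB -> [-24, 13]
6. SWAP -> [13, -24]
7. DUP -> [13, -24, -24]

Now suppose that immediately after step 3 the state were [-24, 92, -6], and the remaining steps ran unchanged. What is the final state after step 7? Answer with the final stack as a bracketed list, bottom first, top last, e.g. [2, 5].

state after step 3 := [-24, 92, -6]
4. PUSH 79 -> [-24, 92, -6, 79]
5. SUB -> [-24, 92, -85]
6. SWAP -> [-24, -85, 92]
7. DUP -> [-24, -85, 92, 92]

[-24, -85, 92, 92]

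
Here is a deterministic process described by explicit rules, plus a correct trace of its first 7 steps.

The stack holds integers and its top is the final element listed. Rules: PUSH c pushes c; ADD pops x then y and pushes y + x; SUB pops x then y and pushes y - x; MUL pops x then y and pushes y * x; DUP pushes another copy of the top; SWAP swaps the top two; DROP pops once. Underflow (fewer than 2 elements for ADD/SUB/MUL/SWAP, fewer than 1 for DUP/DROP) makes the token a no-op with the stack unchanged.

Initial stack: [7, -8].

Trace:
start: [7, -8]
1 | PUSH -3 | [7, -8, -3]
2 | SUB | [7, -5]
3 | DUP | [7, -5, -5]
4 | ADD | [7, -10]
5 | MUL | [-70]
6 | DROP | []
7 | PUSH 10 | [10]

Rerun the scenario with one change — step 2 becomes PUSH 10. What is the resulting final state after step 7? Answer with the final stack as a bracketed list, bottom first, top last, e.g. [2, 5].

[7, -8, 10]

(re-executing from step 2 with the substitution; state before step 2: [7, -8, -3])
2 | PUSH 10 | [7, -8, -3, 10]
3 | DUP | [7, -8, -3, 10, 10]
4 | ADD | [7, -8, -3, 20]
5 | MUL | [7, -8, -60]
6 | DROP | [7, -8]
7 | PUSH 10 | [7, -8, 10]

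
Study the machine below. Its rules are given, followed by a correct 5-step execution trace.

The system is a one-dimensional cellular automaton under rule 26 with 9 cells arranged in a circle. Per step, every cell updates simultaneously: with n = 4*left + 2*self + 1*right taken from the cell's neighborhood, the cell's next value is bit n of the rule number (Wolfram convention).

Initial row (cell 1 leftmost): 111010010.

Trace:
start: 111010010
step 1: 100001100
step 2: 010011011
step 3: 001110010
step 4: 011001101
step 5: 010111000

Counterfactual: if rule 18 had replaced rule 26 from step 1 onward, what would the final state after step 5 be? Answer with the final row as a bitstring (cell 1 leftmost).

(re-executing steps 1..5 under rule 18; state before step 1: 111010010)
step 1: 000001100
step 2: 000010010
step 3: 000101101
step 4: 101000000
step 5: 000100001

000100001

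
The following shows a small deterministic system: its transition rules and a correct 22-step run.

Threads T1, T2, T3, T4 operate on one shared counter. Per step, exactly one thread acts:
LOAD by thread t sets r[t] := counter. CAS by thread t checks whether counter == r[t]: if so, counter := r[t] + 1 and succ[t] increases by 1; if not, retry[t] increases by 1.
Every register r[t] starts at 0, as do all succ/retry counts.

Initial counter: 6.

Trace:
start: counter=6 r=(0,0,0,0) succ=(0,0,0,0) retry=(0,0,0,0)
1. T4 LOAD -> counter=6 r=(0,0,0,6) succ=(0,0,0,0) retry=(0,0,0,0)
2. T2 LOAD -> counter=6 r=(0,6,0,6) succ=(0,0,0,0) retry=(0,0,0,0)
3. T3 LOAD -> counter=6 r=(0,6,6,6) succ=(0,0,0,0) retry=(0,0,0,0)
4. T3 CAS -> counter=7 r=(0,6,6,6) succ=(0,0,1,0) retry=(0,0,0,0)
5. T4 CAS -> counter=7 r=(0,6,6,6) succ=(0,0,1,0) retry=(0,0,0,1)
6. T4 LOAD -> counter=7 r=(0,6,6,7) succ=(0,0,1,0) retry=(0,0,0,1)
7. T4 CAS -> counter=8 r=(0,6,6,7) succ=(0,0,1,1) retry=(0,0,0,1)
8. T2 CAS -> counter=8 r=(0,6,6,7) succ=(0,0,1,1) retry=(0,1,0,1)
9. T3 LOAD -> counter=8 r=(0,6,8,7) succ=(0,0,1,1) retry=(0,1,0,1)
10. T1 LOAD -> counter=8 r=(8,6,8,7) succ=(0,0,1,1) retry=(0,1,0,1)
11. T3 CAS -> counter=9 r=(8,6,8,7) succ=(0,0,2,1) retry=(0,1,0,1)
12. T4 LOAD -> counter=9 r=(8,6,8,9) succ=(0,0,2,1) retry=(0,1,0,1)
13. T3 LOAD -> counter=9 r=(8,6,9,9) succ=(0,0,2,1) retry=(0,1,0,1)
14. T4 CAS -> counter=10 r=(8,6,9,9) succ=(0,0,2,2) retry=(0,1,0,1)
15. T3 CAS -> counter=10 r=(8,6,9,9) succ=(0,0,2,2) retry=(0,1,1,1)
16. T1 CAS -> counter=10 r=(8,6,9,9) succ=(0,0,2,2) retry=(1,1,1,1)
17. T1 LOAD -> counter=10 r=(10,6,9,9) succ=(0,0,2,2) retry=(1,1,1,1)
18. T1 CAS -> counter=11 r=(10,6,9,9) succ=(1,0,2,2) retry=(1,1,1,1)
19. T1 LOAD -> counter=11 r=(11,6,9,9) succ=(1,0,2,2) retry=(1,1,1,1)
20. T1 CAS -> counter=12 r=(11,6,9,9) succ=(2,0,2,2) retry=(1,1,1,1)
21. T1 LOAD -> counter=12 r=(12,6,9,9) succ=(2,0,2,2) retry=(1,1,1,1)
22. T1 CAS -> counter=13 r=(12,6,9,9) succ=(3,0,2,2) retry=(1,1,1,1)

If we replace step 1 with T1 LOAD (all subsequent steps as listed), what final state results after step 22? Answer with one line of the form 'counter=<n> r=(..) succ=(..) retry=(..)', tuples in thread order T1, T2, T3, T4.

counter=13 r=(12,6,9,9) succ=(3,0,2,2) retry=(1,1,1,1)

(re-executing from step 1 with the substitution; state before step 1: counter=6 r=(0,0,0,0) succ=(0,0,0,0) retry=(0,0,0,0))
1. T1 LOAD -> counter=6 r=(6,0,0,0) succ=(0,0,0,0) retry=(0,0,0,0)
2. T2 LOAD -> counter=6 r=(6,6,0,0) succ=(0,0,0,0) retry=(0,0,0,0)
3. T3 LOAD -> counter=6 r=(6,6,6,0) succ=(0,0,0,0) retry=(0,0,0,0)
4. T3 CAS -> counter=7 r=(6,6,6,0) succ=(0,0,1,0) retry=(0,0,0,0)
5. T4 CAS -> counter=7 r=(6,6,6,0) succ=(0,0,1,0) retry=(0,0,0,1)
6. T4 LOAD -> counter=7 r=(6,6,6,7) succ=(0,0,1,0) retry=(0,0,0,1)
7. T4 CAS -> counter=8 r=(6,6,6,7) succ=(0,0,1,1) retry=(0,0,0,1)
8. T2 CAS -> counter=8 r=(6,6,6,7) succ=(0,0,1,1) retry=(0,1,0,1)
9. T3 LOAD -> counter=8 r=(6,6,8,7) succ=(0,0,1,1) retry=(0,1,0,1)
10. T1 LOAD -> counter=8 r=(8,6,8,7) succ=(0,0,1,1) retry=(0,1,0,1)
11. T3 CAS -> counter=9 r=(8,6,8,7) succ=(0,0,2,1) retry=(0,1,0,1)
12. T4 LOAD -> counter=9 r=(8,6,8,9) succ=(0,0,2,1) retry=(0,1,0,1)
13. T3 LOAD -> counter=9 r=(8,6,9,9) succ=(0,0,2,1) retry=(0,1,0,1)
14. T4 CAS -> counter=10 r=(8,6,9,9) succ=(0,0,2,2) retry=(0,1,0,1)
15. T3 CAS -> counter=10 r=(8,6,9,9) succ=(0,0,2,2) retry=(0,1,1,1)
16. T1 CAS -> counter=10 r=(8,6,9,9) succ=(0,0,2,2) retry=(1,1,1,1)
17. T1 LOAD -> counter=10 r=(10,6,9,9) succ=(0,0,2,2) retry=(1,1,1,1)
18. T1 CAS -> counter=11 r=(10,6,9,9) succ=(1,0,2,2) retry=(1,1,1,1)
19. T1 LOAD -> counter=11 r=(11,6,9,9) succ=(1,0,2,2) retry=(1,1,1,1)
20. T1 CAS -> counter=12 r=(11,6,9,9) succ=(2,0,2,2) retry=(1,1,1,1)
21. T1 LOAD -> counter=12 r=(12,6,9,9) succ=(2,0,2,2) retry=(1,1,1,1)
22. T1 CAS -> counter=13 r=(12,6,9,9) succ=(3,0,2,2) retry=(1,1,1,1)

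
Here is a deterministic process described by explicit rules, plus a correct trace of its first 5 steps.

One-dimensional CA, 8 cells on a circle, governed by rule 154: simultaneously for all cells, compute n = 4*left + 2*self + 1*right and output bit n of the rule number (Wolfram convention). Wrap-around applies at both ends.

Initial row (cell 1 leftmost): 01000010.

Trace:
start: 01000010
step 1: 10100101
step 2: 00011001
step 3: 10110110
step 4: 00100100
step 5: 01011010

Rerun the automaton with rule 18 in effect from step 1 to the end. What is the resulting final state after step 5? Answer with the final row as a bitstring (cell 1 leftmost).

(re-executing steps 1..5 under rule 18; state before step 1: 01000010)
step 1: 10100101
step 2: 00011000
step 3: 00100100
step 4: 01011010
step 5: 10000001

10000001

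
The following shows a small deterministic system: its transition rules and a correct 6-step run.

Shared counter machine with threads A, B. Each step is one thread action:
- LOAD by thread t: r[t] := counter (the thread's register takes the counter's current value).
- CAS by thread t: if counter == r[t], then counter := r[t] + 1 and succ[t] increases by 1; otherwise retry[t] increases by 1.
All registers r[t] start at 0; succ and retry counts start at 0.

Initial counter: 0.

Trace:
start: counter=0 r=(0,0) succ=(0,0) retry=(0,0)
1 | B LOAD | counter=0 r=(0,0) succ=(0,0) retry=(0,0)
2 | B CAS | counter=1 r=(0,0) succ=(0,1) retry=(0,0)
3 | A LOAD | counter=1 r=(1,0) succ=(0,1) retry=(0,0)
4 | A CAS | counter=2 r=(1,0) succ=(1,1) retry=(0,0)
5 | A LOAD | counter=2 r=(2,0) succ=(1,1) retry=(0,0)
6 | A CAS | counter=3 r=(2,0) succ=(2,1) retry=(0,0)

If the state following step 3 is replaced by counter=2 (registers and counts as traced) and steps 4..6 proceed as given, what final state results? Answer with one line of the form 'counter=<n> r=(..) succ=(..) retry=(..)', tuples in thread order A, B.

state after step 3 := counter=2 r=(1,0) succ=(0,1) retry=(0,0)
4 | A CAS | counter=2 r=(1,0) succ=(0,1) retry=(1,0)
5 | A LOAD | counter=2 r=(2,0) succ=(0,1) retry=(1,0)
6 | A CAS | counter=3 r=(2,0) succ=(1,1) retry=(1,0)

counter=3 r=(2,0) succ=(1,1) retry=(1,0)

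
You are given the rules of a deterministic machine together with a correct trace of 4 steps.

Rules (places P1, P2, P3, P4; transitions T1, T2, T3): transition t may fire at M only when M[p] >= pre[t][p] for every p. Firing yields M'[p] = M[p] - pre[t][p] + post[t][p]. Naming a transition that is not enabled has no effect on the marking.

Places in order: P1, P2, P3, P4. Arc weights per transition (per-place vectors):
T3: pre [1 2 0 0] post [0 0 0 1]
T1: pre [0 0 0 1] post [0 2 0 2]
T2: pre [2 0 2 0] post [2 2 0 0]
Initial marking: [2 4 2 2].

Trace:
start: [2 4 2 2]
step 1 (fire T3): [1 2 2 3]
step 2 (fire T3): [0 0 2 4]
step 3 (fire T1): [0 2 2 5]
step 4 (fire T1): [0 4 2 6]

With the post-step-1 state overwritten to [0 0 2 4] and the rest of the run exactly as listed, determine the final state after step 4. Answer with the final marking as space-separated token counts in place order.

0 4 2 6

state after step 1 := [0 0 2 4]
step 2 (fire T3): [0 0 2 4]
step 3 (fire T1): [0 2 2 5]
step 4 (fire T1): [0 4 2 6]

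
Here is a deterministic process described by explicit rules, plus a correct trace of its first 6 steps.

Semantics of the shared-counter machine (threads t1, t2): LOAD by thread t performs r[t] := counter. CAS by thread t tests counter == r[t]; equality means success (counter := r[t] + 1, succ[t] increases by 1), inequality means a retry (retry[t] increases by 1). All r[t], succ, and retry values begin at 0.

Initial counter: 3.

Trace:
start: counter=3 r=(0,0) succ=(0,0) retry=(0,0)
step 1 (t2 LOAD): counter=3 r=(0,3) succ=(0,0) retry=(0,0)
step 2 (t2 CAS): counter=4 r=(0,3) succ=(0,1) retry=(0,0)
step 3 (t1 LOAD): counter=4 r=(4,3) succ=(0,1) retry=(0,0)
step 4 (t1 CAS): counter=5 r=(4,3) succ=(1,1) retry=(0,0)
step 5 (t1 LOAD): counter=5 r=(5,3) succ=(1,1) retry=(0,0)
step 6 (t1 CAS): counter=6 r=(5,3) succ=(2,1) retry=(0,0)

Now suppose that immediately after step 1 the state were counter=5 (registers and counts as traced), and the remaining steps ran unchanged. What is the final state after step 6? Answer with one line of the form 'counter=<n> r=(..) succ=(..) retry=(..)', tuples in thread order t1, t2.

counter=7 r=(6,3) succ=(2,0) retry=(0,1)

state after step 1 := counter=5 r=(0,3) succ=(0,0) retry=(0,0)
step 2 (t2 CAS): counter=5 r=(0,3) succ=(0,0) retry=(0,1)
step 3 (t1 LOAD): counter=5 r=(5,3) succ=(0,0) retry=(0,1)
step 4 (t1 CAS): counter=6 r=(5,3) succ=(1,0) retry=(0,1)
step 5 (t1 LOAD): counter=6 r=(6,3) succ=(1,0) retry=(0,1)
step 6 (t1 CAS): counter=7 r=(6,3) succ=(2,0) retry=(0,1)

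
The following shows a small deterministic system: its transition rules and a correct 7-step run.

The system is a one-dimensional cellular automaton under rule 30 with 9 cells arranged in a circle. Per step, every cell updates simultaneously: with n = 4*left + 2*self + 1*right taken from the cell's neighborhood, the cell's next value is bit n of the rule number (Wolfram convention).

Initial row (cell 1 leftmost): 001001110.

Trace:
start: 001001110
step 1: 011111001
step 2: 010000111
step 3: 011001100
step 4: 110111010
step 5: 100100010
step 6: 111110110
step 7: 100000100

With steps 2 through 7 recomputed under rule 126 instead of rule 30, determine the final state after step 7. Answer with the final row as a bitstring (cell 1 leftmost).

111011111

(re-executing steps 2..7 under rule 126; state before step 2: 011111001)
step 2: 110001111
step 3: 011011000
step 4: 111111100
step 5: 100000111
step 6: 110001100
step 7: 111011111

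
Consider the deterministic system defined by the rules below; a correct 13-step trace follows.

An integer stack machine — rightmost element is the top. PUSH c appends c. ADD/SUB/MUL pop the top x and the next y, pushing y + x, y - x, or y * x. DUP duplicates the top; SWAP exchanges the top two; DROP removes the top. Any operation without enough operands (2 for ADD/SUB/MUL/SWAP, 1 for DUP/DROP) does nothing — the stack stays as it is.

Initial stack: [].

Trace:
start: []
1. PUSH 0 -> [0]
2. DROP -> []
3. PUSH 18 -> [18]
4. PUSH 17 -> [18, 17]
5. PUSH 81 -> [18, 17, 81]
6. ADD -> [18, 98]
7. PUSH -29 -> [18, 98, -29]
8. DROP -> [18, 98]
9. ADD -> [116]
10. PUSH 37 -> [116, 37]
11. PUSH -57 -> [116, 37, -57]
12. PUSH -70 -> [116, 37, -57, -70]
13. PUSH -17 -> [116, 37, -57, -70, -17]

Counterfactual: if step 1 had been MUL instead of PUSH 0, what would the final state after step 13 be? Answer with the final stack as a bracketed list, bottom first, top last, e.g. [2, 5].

(re-executing from step 1 with the substitution; state before step 1: [])
1. MUL -> []
2. DROP -> []
3. PUSH 18 -> [18]
4. PUSH 17 -> [18, 17]
5. PUSH 81 -> [18, 17, 81]
6. ADD -> [18, 98]
7. PUSH -29 -> [18, 98, -29]
8. DROP -> [18, 98]
9. ADD -> [116]
10. PUSH 37 -> [116, 37]
11. PUSH -57 -> [116, 37, -57]
12. PUSH -70 -> [116, 37, -57, -70]
13. PUSH -17 -> [116, 37, -57, -70, -17]

[116, 37, -57, -70, -17]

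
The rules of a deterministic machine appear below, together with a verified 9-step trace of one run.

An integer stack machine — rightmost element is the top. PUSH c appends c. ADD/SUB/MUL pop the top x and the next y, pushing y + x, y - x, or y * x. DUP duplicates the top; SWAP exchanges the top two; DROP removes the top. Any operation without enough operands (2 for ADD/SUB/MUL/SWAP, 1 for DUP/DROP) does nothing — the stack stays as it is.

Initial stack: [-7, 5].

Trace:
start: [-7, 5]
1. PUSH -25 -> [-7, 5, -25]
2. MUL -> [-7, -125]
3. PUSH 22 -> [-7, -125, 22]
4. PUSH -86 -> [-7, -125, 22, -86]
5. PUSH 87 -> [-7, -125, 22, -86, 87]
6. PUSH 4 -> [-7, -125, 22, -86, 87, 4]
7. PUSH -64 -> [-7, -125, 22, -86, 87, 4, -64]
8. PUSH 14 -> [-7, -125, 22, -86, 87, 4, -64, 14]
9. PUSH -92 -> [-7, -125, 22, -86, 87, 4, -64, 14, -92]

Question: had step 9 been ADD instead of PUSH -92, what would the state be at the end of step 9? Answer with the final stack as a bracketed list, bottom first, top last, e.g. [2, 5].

(re-executing from step 9 with the substitution; state before step 9: [-7, -125, 22, -86, 87, 4, -64, 14])
9. ADD -> [-7, -125, 22, -86, 87, 4, -50]

[-7, -125, 22, -86, 87, 4, -50]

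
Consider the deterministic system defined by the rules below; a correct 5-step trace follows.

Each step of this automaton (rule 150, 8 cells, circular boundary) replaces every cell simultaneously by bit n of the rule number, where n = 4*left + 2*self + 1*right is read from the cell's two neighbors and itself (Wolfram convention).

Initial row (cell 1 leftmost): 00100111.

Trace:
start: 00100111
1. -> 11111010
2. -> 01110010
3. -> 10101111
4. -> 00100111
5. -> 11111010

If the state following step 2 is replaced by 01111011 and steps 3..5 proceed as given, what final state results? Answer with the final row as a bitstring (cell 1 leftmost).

11111100

state after step 2 := 01111011
3. -> 00110000
4. -> 01001000
5. -> 11111100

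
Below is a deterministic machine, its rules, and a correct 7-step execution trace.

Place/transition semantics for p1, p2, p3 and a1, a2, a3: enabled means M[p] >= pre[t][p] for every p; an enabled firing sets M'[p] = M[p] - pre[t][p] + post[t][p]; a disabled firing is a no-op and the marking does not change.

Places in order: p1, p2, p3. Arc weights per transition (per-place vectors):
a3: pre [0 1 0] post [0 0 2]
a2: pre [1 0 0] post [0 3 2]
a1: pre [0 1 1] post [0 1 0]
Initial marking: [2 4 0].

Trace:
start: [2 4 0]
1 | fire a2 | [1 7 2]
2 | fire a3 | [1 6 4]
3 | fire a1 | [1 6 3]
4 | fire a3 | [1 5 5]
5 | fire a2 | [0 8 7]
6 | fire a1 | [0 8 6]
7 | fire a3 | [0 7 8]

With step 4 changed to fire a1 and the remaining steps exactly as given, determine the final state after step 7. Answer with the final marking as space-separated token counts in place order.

0 8 5

(re-executing from step 4 with the substitution; state before step 4: [1 6 3])
4 | fire a1 | [1 6 2]
5 | fire a2 | [0 9 4]
6 | fire a1 | [0 9 3]
7 | fire a3 | [0 8 5]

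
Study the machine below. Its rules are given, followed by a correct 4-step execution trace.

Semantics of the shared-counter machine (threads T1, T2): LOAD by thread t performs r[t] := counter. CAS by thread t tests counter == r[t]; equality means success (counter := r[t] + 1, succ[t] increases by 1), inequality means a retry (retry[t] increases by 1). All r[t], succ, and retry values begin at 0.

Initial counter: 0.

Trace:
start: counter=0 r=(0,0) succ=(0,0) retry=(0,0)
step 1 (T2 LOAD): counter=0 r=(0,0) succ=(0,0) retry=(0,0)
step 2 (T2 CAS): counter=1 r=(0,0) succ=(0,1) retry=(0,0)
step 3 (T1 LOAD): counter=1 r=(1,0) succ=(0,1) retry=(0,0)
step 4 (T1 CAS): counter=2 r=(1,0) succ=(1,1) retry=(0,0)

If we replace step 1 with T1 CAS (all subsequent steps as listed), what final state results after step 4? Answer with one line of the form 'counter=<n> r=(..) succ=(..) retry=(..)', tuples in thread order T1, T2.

counter=2 r=(1,0) succ=(2,0) retry=(0,1)

(re-executing from step 1 with the substitution; state before step 1: counter=0 r=(0,0) succ=(0,0) retry=(0,0))
step 1 (T1 CAS): counter=1 r=(0,0) succ=(1,0) retry=(0,0)
step 2 (T2 CAS): counter=1 r=(0,0) succ=(1,0) retry=(0,1)
step 3 (T1 LOAD): counter=1 r=(1,0) succ=(1,0) retry=(0,1)
step 4 (T1 CAS): counter=2 r=(1,0) succ=(2,0) retry=(0,1)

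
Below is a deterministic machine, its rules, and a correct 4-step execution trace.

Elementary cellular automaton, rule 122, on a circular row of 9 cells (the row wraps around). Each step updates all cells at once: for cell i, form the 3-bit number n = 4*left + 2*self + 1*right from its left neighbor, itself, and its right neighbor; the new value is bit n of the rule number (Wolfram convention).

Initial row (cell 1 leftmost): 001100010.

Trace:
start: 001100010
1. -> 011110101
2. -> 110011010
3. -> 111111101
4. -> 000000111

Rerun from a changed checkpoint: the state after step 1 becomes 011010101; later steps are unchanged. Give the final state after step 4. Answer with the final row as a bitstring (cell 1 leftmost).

111111011

state after step 1 := 011010101
2. -> 111101010
3. -> 100110101
4. -> 111111011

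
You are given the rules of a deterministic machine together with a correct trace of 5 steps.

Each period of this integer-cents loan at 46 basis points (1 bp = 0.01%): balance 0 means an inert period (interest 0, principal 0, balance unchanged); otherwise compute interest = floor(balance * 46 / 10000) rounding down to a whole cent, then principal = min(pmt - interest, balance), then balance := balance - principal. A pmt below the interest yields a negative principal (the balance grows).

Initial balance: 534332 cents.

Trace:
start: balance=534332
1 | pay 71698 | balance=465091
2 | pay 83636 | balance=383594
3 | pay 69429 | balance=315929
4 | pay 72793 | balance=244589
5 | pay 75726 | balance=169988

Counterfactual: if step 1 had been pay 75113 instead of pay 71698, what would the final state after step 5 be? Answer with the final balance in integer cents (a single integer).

(re-executing from step 1 with the substitution; state before step 1: balance=534332)
1 | pay 75113 | balance=461676
2 | pay 83636 | balance=380163
3 | pay 69429 | balance=312482
4 | pay 72793 | balance=241126
5 | pay 75726 | balance=166509

166509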